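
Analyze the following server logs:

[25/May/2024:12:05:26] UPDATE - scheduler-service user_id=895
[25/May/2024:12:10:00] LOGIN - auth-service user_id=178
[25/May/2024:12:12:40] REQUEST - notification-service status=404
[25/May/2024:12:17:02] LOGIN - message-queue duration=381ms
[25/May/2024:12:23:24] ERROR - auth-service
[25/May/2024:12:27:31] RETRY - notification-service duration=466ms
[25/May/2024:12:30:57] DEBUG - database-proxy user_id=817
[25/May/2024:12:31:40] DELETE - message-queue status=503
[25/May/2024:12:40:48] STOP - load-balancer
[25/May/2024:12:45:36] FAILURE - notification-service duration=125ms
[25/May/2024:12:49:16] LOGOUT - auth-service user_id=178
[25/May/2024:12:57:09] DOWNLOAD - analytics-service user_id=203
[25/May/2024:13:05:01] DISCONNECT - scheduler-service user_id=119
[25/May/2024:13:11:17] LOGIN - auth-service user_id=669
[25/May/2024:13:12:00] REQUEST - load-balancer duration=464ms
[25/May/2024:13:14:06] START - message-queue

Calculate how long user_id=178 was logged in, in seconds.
2356

To calculate session duration:

1. Find LOGIN event for user_id=178: 25/May/2024:12:10:00
2. Find LOGOUT event for user_id=178: 25/May/2024:12:49:16
3. Session duration: 25/May/2024:12:49:16 - 25/May/2024:12:10:00 = 2356 seconds (39 minutes)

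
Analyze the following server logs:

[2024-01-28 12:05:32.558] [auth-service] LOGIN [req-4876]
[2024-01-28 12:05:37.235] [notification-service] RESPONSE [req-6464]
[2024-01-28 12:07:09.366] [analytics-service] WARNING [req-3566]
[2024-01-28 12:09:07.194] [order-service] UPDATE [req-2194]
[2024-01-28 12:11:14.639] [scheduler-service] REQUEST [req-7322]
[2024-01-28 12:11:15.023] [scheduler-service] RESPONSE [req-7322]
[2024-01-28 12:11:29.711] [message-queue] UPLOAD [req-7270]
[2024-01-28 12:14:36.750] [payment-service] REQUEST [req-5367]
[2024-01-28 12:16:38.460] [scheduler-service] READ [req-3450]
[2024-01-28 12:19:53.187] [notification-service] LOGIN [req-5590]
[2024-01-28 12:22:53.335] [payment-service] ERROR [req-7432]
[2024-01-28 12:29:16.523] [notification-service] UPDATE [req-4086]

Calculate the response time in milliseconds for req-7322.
384

To calculate latency:

1. Find REQUEST with id req-7322: 2024-01-28 12:11:14.639
2. Find RESPONSE with id req-7322: 2024-01-28 12:11:15.023
3. Latency: 2024-01-28 12:11:15.023 - 2024-01-28 12:11:14.639 = 384ms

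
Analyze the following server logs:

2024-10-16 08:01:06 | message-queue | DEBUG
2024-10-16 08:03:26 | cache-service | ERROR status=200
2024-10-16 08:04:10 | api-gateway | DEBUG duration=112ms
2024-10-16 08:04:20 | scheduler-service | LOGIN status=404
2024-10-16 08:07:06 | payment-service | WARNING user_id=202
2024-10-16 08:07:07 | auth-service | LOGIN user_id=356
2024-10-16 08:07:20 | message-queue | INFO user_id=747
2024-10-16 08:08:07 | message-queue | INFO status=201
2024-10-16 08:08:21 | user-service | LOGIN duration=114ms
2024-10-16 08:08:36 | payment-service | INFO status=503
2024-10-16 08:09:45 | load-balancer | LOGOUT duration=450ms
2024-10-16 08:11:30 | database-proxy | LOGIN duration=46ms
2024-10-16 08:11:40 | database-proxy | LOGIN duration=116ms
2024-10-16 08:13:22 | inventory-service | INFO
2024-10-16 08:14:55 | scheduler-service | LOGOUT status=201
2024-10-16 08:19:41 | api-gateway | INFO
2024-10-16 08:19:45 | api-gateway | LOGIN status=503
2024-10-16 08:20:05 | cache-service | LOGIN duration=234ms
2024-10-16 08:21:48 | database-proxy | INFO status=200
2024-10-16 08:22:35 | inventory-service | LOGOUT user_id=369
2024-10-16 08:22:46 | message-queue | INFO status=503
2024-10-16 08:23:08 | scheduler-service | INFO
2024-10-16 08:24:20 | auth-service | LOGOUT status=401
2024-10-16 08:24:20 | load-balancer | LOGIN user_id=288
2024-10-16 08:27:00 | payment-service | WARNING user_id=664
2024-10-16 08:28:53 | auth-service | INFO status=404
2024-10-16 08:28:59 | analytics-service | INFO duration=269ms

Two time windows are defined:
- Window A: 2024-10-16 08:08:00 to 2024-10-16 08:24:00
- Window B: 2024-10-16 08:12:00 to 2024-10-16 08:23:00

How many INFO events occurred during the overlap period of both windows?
4

To find overlap events:

1. Window A: 2024-10-16 08:08:00 to 2024-10-16 08:24:00
2. Window B: 2024-10-16 08:12:00 to 2024-10-16 08:23:00
3. Overlap period: 2024-10-16 08:12:00 to 2024-10-16 08:23:00
4. Count INFO events in overlap: 4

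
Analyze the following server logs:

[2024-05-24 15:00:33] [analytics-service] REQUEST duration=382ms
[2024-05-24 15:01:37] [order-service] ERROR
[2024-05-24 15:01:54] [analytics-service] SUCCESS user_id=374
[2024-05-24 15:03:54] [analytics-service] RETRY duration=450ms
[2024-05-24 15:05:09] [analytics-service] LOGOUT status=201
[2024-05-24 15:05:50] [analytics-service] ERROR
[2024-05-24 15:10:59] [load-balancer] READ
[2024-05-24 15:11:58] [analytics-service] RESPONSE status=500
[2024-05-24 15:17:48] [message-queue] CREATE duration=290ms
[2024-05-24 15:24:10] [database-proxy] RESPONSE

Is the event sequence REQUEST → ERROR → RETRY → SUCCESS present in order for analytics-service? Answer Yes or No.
No

To verify sequence order:

1. Find all events in sequence REQUEST → ERROR → RETRY → SUCCESS for analytics-service
2. Extract their timestamps
3. Check if timestamps are in ascending order
4. Result: No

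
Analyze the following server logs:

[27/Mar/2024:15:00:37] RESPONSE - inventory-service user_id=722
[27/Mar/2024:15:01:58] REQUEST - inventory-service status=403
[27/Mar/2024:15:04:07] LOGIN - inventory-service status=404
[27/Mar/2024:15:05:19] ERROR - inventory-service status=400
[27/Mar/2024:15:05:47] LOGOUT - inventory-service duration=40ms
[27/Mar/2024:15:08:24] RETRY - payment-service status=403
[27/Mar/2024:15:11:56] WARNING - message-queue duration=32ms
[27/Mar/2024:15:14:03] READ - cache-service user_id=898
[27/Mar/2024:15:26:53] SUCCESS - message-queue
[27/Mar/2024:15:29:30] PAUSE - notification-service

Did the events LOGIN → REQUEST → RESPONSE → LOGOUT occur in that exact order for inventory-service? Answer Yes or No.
No

To verify sequence order:

1. Find all events in sequence LOGIN → REQUEST → RESPONSE → LOGOUT for inventory-service
2. Extract their timestamps
3. Check if timestamps are in ascending order
4. Result: No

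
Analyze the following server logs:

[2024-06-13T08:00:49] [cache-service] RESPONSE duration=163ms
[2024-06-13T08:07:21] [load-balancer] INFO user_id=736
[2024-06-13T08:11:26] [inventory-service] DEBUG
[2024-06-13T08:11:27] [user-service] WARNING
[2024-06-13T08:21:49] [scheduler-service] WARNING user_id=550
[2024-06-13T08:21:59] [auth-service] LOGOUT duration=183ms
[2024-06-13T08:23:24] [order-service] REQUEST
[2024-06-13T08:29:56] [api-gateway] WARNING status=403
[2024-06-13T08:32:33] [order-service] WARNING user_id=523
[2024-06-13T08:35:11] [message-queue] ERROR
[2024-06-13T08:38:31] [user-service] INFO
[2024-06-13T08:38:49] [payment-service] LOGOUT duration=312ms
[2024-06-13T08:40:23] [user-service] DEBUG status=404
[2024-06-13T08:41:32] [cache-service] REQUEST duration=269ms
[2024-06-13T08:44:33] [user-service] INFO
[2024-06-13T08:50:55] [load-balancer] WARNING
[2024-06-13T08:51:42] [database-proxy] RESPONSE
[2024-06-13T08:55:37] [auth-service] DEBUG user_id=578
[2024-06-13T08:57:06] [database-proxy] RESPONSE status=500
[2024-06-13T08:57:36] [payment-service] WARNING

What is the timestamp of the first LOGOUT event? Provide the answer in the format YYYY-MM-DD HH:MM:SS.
2024-06-13 08:21:59

To find the first event:

1. Filter for all LOGOUT events
2. Sort by timestamp
3. Select the first one
4. Timestamp: 2024-06-13 08:21:59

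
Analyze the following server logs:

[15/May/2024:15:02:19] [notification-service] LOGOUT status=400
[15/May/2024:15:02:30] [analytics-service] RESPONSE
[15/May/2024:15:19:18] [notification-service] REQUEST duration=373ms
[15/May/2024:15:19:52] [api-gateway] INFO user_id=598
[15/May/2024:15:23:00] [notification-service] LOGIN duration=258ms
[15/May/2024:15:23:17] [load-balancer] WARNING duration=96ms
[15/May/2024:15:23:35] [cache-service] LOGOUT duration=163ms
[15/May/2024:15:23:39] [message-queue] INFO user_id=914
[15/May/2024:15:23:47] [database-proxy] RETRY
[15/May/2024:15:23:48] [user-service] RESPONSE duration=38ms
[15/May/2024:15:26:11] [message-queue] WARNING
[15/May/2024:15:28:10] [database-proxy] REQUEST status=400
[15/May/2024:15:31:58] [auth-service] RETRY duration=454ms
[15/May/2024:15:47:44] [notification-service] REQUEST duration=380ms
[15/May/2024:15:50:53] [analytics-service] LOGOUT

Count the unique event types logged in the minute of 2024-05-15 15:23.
6

To count unique event types:

1. Filter events in the minute starting at 2024-05-15 15:23
2. Extract event types from matching entries
3. Count unique types: 6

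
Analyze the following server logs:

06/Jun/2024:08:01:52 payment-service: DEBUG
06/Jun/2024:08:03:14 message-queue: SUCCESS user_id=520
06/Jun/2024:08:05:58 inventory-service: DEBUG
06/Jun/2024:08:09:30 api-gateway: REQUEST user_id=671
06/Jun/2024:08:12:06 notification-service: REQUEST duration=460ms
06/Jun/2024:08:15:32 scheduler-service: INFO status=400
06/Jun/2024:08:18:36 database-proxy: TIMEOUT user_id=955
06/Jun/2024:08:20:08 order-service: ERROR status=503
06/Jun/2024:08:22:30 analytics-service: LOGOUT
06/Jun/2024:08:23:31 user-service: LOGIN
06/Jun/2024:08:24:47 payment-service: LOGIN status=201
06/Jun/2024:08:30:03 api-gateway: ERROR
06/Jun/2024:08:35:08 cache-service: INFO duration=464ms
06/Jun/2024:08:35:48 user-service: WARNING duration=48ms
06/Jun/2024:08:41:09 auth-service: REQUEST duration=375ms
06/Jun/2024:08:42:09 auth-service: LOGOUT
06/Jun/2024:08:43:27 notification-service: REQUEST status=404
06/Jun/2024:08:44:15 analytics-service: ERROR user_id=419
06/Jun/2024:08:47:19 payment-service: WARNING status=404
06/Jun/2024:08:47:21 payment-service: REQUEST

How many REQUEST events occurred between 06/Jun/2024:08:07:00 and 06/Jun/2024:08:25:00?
2

To count events in the time window:

1. Window boundaries: 06/Jun/2024:08:07:00 to 06/Jun/2024:08:25:00
2. Filter for REQUEST events within this window
3. Count matching events: 2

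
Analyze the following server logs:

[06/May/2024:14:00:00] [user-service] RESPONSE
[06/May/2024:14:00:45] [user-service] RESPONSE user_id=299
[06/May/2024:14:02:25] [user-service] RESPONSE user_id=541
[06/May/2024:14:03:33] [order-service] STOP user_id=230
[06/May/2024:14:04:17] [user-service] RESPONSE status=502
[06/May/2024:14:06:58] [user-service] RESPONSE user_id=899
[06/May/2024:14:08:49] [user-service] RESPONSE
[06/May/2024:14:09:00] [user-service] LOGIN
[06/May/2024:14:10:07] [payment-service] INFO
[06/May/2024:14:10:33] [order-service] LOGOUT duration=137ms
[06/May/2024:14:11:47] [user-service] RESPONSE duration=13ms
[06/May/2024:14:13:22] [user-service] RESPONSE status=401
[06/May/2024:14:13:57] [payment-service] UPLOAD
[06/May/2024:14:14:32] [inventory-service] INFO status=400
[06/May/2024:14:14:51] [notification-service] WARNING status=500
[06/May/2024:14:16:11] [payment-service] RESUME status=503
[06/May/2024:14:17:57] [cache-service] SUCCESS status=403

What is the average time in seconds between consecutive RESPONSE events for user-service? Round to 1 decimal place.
114.6

To calculate average interval:

1. Find all RESPONSE events for user-service in order
2. Calculate time gaps between consecutive events
3. Compute mean of gaps: 802 / 7 = 114.6 seconds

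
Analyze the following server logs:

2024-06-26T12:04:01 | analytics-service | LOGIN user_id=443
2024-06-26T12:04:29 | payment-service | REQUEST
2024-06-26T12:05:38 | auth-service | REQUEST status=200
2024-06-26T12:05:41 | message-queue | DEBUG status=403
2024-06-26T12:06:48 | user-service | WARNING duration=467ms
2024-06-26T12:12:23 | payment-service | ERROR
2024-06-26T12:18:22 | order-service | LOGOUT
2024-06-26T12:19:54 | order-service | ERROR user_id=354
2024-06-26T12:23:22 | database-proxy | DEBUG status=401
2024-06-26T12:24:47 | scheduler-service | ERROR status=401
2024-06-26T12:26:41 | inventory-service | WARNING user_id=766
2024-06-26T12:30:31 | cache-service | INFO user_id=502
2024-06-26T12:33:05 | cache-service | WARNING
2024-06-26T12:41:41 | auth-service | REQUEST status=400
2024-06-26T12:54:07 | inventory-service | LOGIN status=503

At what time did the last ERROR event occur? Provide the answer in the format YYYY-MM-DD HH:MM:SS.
2024-06-26 12:24:47

To find the last event:

1. Filter for all ERROR events
2. Sort by timestamp
3. Select the last one
4. Timestamp: 2024-06-26 12:24:47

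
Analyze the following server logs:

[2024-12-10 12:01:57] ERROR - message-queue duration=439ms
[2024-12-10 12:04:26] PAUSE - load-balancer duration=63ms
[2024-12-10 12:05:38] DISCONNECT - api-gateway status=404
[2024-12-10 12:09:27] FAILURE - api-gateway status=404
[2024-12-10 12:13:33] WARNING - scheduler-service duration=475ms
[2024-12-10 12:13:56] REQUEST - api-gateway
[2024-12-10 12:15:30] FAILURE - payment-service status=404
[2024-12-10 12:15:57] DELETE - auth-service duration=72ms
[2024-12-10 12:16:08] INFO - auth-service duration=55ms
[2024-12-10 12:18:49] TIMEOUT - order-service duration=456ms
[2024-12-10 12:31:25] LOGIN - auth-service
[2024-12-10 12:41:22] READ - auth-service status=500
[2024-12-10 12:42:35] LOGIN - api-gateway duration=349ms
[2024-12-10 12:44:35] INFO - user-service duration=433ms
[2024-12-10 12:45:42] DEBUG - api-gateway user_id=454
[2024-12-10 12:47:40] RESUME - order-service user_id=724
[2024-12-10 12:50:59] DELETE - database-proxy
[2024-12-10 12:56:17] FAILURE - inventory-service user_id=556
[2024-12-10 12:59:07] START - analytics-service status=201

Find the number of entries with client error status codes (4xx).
3

To find matching entries:

1. Pattern to match: client error status codes (4xx)
2. Scan each log entry for the pattern
3. Count matches: 3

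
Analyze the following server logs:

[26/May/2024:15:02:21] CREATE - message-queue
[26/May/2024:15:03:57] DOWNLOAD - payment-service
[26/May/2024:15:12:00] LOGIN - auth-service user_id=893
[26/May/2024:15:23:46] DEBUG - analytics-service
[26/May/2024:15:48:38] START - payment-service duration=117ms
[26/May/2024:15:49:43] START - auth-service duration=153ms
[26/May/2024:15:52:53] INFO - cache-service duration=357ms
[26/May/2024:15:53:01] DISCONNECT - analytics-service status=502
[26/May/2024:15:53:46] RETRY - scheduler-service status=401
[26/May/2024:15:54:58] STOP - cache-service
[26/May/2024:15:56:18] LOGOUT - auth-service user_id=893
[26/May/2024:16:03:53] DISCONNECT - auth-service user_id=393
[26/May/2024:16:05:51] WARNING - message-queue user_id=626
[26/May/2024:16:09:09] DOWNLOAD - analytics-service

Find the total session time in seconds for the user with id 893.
2658

To calculate session duration:

1. Find LOGIN event for user_id=893: 26/May/2024:15:12:00
2. Find LOGOUT event for user_id=893: 26/May/2024:15:56:18
3. Session duration: 26/May/2024:15:56:18 - 26/May/2024:15:12:00 = 2658 seconds (44 minutes)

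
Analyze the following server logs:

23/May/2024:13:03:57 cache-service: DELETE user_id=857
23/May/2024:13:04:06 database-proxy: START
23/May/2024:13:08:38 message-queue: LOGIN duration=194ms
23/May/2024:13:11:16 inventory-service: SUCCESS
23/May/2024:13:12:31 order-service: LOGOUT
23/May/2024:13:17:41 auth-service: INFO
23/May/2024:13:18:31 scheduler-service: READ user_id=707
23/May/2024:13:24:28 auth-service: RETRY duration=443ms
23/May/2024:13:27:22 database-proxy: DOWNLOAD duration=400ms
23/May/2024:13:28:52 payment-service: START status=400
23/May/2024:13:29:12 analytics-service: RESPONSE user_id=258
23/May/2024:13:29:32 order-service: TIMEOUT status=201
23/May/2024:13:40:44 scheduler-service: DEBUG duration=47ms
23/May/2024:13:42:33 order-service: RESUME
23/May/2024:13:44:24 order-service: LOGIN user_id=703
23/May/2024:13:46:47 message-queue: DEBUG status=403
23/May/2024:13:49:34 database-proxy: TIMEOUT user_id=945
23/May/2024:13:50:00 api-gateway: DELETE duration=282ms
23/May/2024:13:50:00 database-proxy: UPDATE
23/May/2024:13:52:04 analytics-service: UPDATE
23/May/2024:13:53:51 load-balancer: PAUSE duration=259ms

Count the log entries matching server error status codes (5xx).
0

To find matching entries:

1. Pattern to match: server error status codes (5xx)
2. Scan each log entry for the pattern
3. Count matches: 0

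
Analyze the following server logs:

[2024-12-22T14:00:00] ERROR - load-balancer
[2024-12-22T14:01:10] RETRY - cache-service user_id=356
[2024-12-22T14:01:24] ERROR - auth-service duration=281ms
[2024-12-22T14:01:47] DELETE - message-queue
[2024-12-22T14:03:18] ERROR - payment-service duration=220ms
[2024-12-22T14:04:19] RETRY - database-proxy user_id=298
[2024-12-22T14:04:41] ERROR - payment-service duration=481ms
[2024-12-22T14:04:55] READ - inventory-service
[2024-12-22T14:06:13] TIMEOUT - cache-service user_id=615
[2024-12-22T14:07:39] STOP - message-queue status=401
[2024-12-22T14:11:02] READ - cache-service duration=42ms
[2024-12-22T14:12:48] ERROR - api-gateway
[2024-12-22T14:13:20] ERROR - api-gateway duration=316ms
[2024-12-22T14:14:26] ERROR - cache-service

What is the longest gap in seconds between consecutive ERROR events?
487

To find the longest gap:

1. Extract all ERROR events in chronological order
2. Calculate time differences between consecutive events
3. Find the maximum difference
4. Longest gap: 487 seconds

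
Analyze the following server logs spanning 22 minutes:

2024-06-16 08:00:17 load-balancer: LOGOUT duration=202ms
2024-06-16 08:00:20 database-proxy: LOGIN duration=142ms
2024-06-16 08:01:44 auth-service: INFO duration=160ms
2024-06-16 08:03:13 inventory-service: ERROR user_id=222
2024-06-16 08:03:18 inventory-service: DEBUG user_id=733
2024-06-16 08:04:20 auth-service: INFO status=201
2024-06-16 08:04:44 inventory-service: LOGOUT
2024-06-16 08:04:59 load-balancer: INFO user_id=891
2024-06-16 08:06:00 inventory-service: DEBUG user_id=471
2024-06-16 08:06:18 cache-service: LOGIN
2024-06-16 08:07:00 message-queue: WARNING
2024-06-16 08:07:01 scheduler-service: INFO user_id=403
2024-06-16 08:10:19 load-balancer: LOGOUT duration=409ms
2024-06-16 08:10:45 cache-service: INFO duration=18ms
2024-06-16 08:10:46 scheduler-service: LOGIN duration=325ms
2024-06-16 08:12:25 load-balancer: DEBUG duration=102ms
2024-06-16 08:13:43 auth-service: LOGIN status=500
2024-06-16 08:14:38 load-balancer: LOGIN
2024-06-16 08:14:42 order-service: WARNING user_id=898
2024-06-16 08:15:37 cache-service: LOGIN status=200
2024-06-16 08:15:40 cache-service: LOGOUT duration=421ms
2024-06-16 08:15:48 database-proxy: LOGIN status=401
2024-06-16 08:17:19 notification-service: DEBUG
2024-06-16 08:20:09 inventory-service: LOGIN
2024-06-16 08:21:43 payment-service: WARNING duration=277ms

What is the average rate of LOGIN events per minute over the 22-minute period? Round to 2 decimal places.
0.36

To calculate the rate:

1. Count total LOGIN events: 8
2. Total time period: 22 minutes
3. Rate = 8 / 22 = 0.36 events per minute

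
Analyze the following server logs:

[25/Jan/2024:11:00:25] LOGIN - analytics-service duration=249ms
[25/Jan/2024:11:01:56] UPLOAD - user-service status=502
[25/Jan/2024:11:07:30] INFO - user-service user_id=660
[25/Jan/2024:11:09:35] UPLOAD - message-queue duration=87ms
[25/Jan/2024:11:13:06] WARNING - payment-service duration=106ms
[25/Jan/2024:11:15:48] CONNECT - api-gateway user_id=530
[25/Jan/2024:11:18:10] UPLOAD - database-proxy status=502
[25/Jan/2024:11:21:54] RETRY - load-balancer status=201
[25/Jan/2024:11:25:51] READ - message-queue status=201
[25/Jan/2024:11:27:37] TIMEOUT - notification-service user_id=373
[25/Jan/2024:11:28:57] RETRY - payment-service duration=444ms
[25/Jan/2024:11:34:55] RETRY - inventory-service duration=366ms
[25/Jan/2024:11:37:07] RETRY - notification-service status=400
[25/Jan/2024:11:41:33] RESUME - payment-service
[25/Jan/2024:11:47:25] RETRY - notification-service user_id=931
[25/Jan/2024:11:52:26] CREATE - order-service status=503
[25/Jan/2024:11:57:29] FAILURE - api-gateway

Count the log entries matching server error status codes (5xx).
3

To find matching entries:

1. Pattern to match: server error status codes (5xx)
2. Scan each log entry for the pattern
3. Count matches: 3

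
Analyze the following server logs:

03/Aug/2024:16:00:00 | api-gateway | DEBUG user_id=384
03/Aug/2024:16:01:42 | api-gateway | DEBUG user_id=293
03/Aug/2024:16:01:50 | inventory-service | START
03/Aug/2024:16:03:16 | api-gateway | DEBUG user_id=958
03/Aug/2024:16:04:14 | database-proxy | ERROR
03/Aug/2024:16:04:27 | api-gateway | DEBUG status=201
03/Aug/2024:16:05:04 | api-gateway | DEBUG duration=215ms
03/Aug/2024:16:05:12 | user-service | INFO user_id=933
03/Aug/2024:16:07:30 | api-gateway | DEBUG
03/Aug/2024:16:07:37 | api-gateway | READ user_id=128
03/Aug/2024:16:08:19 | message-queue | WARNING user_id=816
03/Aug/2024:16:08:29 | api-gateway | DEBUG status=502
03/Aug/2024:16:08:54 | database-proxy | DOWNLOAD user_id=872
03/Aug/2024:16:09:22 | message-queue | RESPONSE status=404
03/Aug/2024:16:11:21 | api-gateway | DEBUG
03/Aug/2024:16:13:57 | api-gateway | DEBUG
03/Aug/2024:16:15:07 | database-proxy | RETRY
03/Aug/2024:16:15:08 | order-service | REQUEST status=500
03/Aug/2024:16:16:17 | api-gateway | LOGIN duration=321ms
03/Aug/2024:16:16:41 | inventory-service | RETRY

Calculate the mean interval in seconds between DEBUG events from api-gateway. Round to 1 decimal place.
104.6

To calculate average interval:

1. Find all DEBUG events for api-gateway in order
2. Calculate time gaps between consecutive events
3. Compute mean of gaps: 837 / 8 = 104.6 seconds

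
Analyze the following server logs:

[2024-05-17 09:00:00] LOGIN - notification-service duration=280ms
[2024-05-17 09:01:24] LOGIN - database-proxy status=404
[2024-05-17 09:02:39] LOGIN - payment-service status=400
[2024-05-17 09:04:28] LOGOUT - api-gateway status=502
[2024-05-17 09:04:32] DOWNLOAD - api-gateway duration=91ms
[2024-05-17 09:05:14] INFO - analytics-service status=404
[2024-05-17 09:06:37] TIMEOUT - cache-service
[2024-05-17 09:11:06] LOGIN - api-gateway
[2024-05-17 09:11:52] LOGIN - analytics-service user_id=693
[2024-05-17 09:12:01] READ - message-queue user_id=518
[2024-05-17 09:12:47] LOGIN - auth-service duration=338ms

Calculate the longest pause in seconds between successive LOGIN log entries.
507

To find the longest gap:

1. Extract all LOGIN events in chronological order
2. Calculate time differences between consecutive events
3. Find the maximum difference
4. Longest gap: 507 seconds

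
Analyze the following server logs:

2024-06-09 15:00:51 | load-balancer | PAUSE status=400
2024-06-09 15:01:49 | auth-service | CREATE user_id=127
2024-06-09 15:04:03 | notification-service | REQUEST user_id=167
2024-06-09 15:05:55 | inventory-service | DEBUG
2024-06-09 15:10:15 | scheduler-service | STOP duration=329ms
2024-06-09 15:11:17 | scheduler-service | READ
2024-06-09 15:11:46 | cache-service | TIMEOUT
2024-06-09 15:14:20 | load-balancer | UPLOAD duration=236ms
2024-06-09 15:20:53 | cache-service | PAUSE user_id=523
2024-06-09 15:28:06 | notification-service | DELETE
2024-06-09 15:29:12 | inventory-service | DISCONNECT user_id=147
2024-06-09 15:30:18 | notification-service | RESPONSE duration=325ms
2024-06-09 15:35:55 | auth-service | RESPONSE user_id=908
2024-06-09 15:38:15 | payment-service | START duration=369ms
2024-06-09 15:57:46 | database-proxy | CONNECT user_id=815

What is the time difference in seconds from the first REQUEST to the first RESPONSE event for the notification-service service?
1575

To find the time between events:

1. Locate the first REQUEST event for notification-service: 2024-06-09 15:04:03
2. Locate the first RESPONSE event for notification-service: 2024-06-09 15:30:18
3. Calculate the difference: 2024-06-09 15:30:18 - 2024-06-09 15:04:03 = 1575 seconds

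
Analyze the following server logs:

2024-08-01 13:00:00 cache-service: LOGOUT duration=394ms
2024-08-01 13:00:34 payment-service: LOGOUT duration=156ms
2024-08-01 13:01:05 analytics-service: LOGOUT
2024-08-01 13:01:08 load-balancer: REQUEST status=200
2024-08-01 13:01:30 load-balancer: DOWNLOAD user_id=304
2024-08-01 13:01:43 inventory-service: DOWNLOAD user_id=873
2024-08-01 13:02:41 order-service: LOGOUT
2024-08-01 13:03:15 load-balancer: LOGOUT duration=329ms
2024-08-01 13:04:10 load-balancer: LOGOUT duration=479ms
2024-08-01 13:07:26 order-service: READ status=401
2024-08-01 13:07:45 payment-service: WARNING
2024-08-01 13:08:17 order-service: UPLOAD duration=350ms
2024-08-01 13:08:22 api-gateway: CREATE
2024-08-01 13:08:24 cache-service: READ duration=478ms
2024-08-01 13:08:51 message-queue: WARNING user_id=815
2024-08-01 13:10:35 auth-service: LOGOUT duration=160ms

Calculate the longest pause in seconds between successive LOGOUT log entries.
385

To find the longest gap:

1. Extract all LOGOUT events in chronological order
2. Calculate time differences between consecutive events
3. Find the maximum difference
4. Longest gap: 385 seconds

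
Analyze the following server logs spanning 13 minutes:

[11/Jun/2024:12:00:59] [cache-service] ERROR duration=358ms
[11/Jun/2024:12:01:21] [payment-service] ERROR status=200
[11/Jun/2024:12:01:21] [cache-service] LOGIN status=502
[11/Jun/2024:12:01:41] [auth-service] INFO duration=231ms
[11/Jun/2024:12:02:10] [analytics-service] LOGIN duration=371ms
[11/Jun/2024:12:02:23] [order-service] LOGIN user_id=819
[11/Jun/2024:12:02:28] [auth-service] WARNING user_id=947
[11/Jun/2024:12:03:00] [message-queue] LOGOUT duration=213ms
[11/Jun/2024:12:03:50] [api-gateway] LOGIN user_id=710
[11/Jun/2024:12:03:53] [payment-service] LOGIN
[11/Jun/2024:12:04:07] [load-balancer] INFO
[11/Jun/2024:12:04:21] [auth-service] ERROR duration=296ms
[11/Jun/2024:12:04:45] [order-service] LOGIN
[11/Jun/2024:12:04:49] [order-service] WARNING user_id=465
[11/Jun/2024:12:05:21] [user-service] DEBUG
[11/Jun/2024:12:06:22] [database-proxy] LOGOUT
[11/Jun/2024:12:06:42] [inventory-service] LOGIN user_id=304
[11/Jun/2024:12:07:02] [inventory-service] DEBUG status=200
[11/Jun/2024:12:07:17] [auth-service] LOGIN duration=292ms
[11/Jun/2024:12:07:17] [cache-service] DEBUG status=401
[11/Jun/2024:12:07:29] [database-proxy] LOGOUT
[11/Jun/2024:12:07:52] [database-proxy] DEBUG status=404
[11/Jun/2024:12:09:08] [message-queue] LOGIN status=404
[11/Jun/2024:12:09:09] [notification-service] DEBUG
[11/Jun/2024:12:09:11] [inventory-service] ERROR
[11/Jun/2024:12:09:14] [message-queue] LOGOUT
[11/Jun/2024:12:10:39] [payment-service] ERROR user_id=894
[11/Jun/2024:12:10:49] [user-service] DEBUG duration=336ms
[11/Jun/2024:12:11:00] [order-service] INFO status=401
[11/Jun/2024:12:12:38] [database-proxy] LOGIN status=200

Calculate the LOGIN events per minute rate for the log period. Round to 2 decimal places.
0.77

To calculate the rate:

1. Count total LOGIN events: 10
2. Total time period: 13 minutes
3. Rate = 10 / 13 = 0.77 events per minute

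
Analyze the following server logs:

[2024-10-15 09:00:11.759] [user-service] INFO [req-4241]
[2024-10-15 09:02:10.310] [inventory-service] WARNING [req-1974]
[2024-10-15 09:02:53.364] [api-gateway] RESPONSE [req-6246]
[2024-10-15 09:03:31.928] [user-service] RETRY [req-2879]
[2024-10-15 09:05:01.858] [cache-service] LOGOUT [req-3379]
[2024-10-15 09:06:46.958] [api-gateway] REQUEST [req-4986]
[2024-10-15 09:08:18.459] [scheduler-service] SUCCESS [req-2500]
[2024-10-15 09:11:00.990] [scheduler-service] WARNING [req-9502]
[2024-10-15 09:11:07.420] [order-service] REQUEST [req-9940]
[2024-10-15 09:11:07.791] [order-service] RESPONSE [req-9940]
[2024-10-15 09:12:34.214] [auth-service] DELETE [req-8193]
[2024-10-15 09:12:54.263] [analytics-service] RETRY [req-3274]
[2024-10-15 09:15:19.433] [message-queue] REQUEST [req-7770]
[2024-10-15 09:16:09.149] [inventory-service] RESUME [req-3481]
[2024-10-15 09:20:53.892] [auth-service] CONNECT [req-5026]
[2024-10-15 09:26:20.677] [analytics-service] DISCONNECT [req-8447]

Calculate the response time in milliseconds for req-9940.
371

To calculate latency:

1. Find REQUEST with id req-9940: 2024-10-15 09:11:07.420
2. Find RESPONSE with id req-9940: 2024-10-15 09:11:07.791
3. Latency: 2024-10-15 09:11:07.791 - 2024-10-15 09:11:07.420 = 371ms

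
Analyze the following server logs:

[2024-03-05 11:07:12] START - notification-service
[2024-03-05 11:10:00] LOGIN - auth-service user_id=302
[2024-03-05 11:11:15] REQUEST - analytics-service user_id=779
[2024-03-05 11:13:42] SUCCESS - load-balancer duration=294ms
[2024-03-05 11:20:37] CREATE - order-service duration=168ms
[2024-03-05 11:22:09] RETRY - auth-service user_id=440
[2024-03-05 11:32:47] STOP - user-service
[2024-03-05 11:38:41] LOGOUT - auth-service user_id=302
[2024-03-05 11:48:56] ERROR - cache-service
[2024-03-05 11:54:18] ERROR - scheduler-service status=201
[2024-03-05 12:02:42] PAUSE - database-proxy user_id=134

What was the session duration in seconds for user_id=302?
1721

To calculate session duration:

1. Find LOGIN event for user_id=302: 2024-03-05 11:10:00
2. Find LOGOUT event for user_id=302: 2024-03-05 11:38:41
3. Session duration: 2024-03-05 11:38:41 - 2024-03-05 11:10:00 = 1721 seconds (28 minutes)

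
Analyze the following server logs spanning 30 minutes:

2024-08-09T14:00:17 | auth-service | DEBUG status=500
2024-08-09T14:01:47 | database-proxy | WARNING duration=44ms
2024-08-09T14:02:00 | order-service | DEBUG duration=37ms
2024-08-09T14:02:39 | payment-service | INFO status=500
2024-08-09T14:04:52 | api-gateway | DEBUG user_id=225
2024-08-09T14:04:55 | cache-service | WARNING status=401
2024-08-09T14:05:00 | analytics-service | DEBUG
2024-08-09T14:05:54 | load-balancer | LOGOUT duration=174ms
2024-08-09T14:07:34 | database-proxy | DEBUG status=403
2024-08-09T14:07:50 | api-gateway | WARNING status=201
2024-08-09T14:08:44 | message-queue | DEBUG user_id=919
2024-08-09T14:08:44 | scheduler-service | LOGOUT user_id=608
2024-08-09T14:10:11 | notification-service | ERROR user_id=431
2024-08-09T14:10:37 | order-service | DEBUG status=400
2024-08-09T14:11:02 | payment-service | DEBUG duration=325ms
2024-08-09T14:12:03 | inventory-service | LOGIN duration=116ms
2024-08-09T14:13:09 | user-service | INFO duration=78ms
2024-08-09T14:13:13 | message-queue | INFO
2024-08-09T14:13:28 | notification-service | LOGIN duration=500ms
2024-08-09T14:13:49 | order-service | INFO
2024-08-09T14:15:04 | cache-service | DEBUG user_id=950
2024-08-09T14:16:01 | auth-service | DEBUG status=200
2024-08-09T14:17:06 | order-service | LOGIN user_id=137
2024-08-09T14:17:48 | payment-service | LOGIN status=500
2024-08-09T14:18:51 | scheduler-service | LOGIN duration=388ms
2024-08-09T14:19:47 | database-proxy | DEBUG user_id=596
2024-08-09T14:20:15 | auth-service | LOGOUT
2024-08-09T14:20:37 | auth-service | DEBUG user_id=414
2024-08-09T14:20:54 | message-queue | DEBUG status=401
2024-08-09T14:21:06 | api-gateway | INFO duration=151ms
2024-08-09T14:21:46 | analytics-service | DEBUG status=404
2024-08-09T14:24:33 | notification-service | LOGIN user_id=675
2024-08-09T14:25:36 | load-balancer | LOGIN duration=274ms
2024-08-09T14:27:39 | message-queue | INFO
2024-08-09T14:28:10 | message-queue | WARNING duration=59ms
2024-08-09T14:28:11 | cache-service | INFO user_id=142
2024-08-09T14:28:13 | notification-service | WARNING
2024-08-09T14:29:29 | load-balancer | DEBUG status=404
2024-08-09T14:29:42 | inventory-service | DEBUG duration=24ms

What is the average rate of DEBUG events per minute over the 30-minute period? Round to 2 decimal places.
0.53

To calculate the rate:

1. Count total DEBUG events: 16
2. Total time period: 30 minutes
3. Rate = 16 / 30 = 0.53 events per minute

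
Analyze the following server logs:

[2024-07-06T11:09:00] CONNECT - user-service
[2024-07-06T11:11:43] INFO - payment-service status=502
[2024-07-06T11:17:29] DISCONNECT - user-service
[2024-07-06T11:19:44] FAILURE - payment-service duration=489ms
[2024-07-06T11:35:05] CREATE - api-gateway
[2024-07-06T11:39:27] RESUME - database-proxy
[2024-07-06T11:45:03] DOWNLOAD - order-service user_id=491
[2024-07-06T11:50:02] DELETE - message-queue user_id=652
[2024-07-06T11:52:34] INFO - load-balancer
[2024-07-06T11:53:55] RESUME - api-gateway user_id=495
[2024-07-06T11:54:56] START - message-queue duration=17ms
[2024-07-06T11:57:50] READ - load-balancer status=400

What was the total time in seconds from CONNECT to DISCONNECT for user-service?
509

To calculate state duration:

1. Find CONNECT event for user-service: 2024-07-06T11:09:00
2. Find DISCONNECT event for user-service: 2024-07-06T11:17:29
3. Calculate duration: 2024-07-06T11:17:29 - 2024-07-06T11:09:00 = 509 seconds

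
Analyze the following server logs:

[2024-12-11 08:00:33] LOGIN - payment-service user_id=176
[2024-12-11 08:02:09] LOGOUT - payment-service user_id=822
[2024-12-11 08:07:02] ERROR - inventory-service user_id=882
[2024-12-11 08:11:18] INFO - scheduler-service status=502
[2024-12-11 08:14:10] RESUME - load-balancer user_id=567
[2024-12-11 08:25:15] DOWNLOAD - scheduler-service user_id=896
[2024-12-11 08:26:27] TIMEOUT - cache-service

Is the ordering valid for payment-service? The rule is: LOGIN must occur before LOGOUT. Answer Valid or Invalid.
Valid

To validate ordering:

1. Required order: LOGIN → LOGOUT
2. Rule: LOGIN must occur before LOGOUT
3. Check actual order of events for payment-service
4. Result: Valid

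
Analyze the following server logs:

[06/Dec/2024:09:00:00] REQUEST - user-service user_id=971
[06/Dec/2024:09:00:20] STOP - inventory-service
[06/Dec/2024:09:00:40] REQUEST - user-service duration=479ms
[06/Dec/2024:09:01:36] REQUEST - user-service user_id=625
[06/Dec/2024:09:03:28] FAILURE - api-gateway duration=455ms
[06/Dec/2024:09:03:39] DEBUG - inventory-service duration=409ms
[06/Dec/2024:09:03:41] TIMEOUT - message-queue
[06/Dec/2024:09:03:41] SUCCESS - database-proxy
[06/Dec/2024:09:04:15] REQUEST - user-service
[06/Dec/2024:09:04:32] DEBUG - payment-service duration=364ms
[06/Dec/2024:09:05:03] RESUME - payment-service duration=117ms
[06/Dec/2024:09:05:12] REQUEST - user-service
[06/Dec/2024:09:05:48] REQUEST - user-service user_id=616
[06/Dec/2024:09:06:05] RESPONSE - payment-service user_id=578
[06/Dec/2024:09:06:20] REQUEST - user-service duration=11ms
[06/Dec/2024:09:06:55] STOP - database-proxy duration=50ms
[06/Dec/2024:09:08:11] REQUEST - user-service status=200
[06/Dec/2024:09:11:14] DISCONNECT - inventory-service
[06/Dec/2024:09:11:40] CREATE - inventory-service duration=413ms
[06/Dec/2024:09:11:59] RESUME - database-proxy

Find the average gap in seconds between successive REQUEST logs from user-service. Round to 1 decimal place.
70.1

To calculate average interval:

1. Find all REQUEST events for user-service in order
2. Calculate time gaps between consecutive events
3. Compute mean of gaps: 491 / 7 = 70.1 seconds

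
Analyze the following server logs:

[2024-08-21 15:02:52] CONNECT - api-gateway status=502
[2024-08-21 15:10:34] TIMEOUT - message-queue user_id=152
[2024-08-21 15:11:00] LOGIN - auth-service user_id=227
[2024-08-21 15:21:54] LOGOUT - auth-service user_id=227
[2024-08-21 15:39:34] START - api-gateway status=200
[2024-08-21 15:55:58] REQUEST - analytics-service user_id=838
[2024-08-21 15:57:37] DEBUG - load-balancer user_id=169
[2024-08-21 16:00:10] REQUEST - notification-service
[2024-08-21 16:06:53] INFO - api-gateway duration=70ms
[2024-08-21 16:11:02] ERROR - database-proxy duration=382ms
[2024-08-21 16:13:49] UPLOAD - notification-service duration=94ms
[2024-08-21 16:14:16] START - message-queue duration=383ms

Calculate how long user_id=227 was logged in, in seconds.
654

To calculate session duration:

1. Find LOGIN event for user_id=227: 2024-08-21 15:11:00
2. Find LOGOUT event for user_id=227: 2024-08-21 15:21:54
3. Session duration: 2024-08-21 15:21:54 - 2024-08-21 15:11:00 = 654 seconds (10 minutes)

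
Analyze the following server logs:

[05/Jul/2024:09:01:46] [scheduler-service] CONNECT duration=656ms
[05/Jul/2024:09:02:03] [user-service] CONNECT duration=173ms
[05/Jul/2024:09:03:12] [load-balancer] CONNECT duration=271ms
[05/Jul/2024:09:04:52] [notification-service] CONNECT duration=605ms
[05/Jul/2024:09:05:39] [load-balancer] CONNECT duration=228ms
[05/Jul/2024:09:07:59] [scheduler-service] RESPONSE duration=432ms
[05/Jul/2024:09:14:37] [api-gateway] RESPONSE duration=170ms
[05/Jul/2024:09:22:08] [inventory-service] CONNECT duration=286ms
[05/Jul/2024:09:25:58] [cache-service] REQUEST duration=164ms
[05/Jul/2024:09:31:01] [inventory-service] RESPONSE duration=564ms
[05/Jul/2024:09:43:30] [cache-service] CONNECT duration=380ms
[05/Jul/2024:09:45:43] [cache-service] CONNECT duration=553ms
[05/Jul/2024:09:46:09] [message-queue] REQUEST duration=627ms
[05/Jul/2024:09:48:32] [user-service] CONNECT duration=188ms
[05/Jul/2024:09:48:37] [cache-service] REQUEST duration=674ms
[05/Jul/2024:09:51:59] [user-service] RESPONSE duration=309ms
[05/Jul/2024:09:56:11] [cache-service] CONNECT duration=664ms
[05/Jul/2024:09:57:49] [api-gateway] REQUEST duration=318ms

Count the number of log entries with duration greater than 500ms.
7

To count timeouts:

1. Threshold: 500ms
2. Extract duration from each log entry
3. Count entries where duration > 500
4. Timeout count: 7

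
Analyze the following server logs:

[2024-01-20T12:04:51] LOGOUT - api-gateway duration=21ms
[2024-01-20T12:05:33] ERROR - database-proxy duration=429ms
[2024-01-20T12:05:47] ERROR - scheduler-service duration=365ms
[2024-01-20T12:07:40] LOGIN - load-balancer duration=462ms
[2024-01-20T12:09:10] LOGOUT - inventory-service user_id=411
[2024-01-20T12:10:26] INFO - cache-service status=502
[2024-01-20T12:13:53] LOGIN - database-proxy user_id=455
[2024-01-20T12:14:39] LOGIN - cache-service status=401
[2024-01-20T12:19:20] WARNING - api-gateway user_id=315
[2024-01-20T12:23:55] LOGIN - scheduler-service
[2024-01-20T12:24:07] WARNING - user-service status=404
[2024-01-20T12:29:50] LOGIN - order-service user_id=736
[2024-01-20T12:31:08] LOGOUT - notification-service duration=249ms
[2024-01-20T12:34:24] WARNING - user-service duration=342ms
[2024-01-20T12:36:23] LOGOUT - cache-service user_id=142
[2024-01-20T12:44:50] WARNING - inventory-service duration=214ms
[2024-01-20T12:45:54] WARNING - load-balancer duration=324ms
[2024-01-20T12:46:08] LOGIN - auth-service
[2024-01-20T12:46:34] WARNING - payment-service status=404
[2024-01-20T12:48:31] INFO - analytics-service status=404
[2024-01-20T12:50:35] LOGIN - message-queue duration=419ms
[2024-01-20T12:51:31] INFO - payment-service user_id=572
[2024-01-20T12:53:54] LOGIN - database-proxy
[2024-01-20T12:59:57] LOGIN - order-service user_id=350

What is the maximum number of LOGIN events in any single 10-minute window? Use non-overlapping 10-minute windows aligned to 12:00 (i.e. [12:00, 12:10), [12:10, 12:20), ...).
3

To find the burst window:

1. Divide the log period into non-overlapping 10-minute windows starting at 12:00
2. Count LOGIN events in each window
3. Find the window with maximum count
4. Maximum events in a window: 3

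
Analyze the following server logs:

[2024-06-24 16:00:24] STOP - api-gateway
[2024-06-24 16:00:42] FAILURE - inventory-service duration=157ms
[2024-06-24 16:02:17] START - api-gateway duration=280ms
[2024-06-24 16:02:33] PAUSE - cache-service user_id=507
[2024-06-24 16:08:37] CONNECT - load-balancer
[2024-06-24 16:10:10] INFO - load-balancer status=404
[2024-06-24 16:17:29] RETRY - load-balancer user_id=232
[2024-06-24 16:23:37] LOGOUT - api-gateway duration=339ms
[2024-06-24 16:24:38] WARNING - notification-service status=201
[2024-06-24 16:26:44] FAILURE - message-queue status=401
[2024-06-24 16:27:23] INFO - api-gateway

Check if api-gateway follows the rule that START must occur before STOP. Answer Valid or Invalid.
Invalid

To validate ordering:

1. Required order: START → STOP
2. Rule: START must occur before STOP
3. Check actual order of events for api-gateway
4. Result: Invalid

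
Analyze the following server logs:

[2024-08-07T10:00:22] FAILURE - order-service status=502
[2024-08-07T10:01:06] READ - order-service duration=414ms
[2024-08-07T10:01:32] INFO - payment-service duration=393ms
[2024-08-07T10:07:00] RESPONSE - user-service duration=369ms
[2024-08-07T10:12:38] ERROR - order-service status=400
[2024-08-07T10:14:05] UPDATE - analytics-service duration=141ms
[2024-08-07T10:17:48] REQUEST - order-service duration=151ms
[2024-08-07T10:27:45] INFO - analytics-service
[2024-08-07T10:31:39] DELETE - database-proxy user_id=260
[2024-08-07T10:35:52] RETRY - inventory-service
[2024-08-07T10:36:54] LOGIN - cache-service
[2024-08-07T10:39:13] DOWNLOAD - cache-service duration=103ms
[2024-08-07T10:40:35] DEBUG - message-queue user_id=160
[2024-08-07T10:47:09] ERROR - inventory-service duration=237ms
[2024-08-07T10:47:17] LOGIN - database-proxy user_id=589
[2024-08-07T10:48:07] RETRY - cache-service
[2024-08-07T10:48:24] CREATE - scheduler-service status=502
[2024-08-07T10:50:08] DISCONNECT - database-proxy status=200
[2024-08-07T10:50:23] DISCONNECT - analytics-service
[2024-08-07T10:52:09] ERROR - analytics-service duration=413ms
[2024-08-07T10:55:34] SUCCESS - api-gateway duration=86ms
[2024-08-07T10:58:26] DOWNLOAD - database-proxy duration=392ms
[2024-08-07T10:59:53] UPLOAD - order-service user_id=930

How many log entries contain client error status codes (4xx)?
1

To find matching entries:

1. Pattern to match: client error status codes (4xx)
2. Scan each log entry for the pattern
3. Count matches: 1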